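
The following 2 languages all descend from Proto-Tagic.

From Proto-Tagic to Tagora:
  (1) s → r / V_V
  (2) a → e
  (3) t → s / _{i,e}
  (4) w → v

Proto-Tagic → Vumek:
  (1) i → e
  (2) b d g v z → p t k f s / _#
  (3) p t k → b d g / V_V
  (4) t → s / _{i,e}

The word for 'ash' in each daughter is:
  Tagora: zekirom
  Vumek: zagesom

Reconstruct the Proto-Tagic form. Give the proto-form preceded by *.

Position 4: Tagora has i, Vumek has e. Tagora preserves i here (none of its changes turn any other segment into i), so the proto-segment is *i.
Position 3: Tagora has k, Vumek has g. Tagora preserves k here (none of its changes turn any other segment into k), so the proto-segment is *k.
Position 5: Tagora has r, Vumek has s. Taking the neighbouring segments as reconstructed: Tagora r could go back to *s or *r; Vumek s can only go back to *s — the one source consistent with every daughter is *s.
This points to *zakisom. Verify forward in each daughter:
Tagora: start from *zakisom.
  rule 1 (rhotacism): zakisom → zakirom
  rule 2 (vowel merger): zakirom → zekirom
  rule 3: no change — zekirom
  rule 4: no change — zekirom
  ⇒ Tagora zekirom
Vumek: *zakisom > zakesom > zagesom  (by vowel merger, intervocalic voicing)
No other proto-form is consistent with every reflex, so the reconstruction is *zakisom.

*zakisom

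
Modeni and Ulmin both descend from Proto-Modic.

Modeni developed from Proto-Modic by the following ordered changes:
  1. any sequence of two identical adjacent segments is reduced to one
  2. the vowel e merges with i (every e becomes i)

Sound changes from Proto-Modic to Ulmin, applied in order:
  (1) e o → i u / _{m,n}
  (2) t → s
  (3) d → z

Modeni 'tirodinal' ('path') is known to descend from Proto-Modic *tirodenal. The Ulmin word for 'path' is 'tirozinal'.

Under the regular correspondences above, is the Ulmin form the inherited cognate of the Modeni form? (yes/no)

no

Derive the expected Ulmin reflex of *tirodenal:
Ulmin: *tirodenal > tirodinal > sirodinal > sirozinal  (by pre-nasal raising, unconditioned shift, unconditioned shift)
The regular Ulmin reflex would be 'sirozinal', but the attested form is 'tirozinal'. The correspondence is irregular, so they are not cognates (the Ulmin form has a different source).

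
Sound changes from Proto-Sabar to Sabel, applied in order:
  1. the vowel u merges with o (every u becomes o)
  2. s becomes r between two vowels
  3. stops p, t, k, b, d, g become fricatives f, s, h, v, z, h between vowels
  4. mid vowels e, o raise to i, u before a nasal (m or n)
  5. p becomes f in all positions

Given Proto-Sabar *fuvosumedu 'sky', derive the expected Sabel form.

Sabel: *fuvosumedu > fovosomedo > fovoromedo > fovoromezo > fovorumezo  (by vowel merger, rhotacism, intervocalic lenition, pre-nasal raising)

fovorumezo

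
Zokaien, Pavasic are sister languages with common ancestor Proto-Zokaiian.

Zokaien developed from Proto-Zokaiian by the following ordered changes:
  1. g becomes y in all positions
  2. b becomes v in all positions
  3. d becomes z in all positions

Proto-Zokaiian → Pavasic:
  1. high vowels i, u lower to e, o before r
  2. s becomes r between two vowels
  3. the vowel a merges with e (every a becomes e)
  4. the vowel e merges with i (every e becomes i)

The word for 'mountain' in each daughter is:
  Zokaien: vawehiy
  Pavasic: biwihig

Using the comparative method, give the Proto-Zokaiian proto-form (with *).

Position 1: Zokaien has v, Pavasic has b. Pavasic preserves b here (none of its changes turn any other segment into b), so the proto-segment is *b.
Position 2: Zokaien has a, Pavasic has i. Zokaien preserves a here (none of its changes turn any other segment into a), so the proto-segment is *a.
Verify the candidate proto-form against each daughter:
Zokaien: start from *bawehig.
  rule 1 (unconditioned shift): bawehig → bawehiy
  rule 2 (unconditioned shift): bawehiy → vawehiy
  rule 3: no change — vawehiy
  ⇒ Zokaien vawehiy
Pavasic: *bawehig > bewehig > biwihig  (by vowel merger, vowel merger)
*bawehig is the unique common source.

*bawehig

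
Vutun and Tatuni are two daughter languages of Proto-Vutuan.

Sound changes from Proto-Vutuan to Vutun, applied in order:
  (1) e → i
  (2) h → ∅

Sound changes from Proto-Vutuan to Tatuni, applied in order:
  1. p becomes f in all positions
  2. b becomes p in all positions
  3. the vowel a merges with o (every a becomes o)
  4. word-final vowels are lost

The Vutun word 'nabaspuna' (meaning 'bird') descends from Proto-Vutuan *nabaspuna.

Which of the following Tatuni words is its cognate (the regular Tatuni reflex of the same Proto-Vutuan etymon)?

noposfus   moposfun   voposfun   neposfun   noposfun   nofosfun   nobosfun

noposfun

Tatuni: *nabaspuna > nabasfuna > napasfuna > noposfuno > noposfun  (by unconditioned shift, unconditioned shift, vowel merger, apocope)
Among the options, 'noposfun' alone shows every Tatuni change applied in order.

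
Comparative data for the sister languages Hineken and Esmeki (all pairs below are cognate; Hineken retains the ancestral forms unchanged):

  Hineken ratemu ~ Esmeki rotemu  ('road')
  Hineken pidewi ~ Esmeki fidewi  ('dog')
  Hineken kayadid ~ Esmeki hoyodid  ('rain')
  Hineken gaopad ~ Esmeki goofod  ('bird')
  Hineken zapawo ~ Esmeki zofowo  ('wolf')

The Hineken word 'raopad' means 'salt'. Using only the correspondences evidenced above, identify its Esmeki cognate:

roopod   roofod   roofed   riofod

gaopad ~ goofod — Hineken a corresponds to Esmeki o after a consonant, before a back vowel.
gaopad ~ goofod, zapawo ~ zofowo — Hineken p corresponds to Esmeki f between vowels (before a back vowel).
ratemu ~ rotemu, kayadid ~ hoyodid — Hineken a corresponds to Esmeki o after a consonant, before a consonant other than r, m, n, p, b, f, v.
Applying these to Hineken 'raopad':
  raopad → roopad   (a→o after a consonant, before a back vowel)
  roopad → roofad   (p→f between vowels (before a back vowel))
  roofad → roofod   (a→o after a consonant, before a consonant other than r, m, n, p, b, f, v)
So the Esmeki cognate is 'roofod'.

roofod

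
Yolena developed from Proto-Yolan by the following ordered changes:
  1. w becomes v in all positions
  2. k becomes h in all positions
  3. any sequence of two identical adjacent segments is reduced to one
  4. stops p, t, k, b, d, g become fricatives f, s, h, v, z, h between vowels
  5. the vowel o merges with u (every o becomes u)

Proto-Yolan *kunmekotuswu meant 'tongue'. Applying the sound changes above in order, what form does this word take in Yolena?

Yolena: *kunmekotuswu
  kunmekotuswu → kunmekotusvu   [unconditioned shift]
  kunmekotusvu → hunmehotusvu   [unconditioned shift]
  hunmehotusvu (rule 3 does not apply)
  hunmehotusvu → hunmehosusvu   [intervocalic lenition]
  hunmehosusvu → hunmehususvu   [vowel merger]
  giving Yolena hunmehususvu.

hunmehususvu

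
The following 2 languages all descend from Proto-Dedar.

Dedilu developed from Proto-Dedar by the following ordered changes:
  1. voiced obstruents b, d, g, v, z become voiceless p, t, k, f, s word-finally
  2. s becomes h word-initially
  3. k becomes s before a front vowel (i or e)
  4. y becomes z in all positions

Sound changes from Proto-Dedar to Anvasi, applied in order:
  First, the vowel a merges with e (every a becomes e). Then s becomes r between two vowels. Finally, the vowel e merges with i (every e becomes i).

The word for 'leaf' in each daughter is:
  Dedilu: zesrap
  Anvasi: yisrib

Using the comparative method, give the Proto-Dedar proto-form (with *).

Position 5: Dedilu has a, Anvasi has i. Dedilu preserves a here (none of its changes turn any other segment into a), so the proto-segment is *a.
Position 6: Dedilu has p, Anvasi has b. Anvasi preserves b here (none of its changes turn any other segment into b), so the proto-segment is *b.
This points to *yesrab. Verify forward in each daughter:
Dedilu: start from *yesrab.
  rule 1 (final devoicing): yesrab → yesrap
  rule 2: no change — yesrap
  rule 3: no change — yesrap
  rule 4 (unconditioned shift): yesrap → zesrap
  ⇒ Dedilu zesrap
Anvasi: *yesrab > yesreb > yisrib  (by vowel merger, vowel merger)
Only *yesrab yields all of Dedilu zesrap, Anvasi yisrib.

*yesrab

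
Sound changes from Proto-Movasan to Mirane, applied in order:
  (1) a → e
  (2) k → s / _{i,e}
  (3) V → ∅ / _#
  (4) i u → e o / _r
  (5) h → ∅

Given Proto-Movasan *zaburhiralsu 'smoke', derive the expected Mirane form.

Mirane: start from *zaburhiralsu.
  rule 1 (vowel merger): zaburhiralsu → zeburhirelsu
  rule 2: no change — zeburhirelsu
  rule 3 (apocope): zeburhirelsu → zeburhirels
  rule 4 (pre-rhotic lowering): zeburhirels → zeborherels
  rule 5 (h-loss): zeborherels → zeborerels
  ⇒ Mirane zeborerels

zeborerels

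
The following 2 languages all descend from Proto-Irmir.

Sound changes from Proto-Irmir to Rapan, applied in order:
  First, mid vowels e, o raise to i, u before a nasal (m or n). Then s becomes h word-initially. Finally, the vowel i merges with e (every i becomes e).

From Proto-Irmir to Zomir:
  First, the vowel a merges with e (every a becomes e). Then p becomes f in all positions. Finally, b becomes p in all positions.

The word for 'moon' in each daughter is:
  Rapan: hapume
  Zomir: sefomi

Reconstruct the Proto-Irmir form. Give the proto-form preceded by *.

*sapomi

Position 1: Rapan has h, Zomir has s. Zomir preserves s here (none of its changes turn any other segment into s), so the proto-segment is *s.
Position 2: Rapan has a, Zomir has e. Rapan preserves a here (none of its changes turn any other segment into a), so the proto-segment is *a.
Position 6: Rapan has e, Zomir has i. Zomir preserves i here (none of its changes turn any other segment into i), so the proto-segment is *i.
Continuing position by position gives *sapomi; check it forward:
Rapan: *sapomi > sapumi > hapumi > hapume  (by pre-nasal raising, debuccalisation, vowel merger)
Zomir: *sapomi > sepomi > sefomi  (by vowel merger, unconditioned shift)
Only *sapomi yields all of Rapan hapume, Zomir sefomi.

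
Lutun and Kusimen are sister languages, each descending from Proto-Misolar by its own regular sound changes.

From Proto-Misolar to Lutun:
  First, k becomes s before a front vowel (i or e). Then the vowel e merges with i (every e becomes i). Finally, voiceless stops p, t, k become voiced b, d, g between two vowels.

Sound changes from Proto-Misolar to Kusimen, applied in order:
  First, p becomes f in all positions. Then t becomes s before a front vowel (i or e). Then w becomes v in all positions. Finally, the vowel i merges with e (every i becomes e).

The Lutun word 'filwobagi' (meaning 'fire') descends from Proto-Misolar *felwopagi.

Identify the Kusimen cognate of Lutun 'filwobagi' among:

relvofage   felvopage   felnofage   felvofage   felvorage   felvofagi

felvofage

Kusimen: *felwopagi
  felwopagi → felwofagi   [unconditioned shift]
  felwofagi (rule 2 does not apply)
  felwofagi → felvofagi   [unconditioned shift]
  felvofagi → felvofage   [vowel merger]
  giving Kusimen felvofage.
Among the options, 'felvofage' alone shows every Kusimen change applied in order.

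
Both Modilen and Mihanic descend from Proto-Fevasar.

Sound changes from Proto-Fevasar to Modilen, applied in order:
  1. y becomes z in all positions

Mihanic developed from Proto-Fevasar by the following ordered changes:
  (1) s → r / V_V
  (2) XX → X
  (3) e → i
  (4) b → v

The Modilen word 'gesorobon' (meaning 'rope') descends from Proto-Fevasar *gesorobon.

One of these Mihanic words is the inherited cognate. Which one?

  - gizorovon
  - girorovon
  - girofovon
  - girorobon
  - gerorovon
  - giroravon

Mihanic: *gesorobon
  gesorobon → gerorobon   [rhotacism]
  gerorobon (rule 2 does not apply)
  gerorobon → girorobon   [vowel merger]
  girorobon → girorovon   [unconditioned shift]
  giving Mihanic girorovon.
Among the options, 'girorovon' alone shows every Mihanic change applied in order.

girorovon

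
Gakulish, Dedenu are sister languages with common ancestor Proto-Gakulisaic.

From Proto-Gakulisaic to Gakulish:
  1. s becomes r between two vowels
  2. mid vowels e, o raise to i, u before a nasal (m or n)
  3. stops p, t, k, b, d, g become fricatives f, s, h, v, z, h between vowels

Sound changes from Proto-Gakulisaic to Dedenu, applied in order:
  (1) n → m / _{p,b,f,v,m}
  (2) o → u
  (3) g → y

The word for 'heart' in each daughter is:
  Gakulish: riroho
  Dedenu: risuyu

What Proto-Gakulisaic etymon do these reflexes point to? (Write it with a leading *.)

Position 3: Gakulish has r, Dedenu has s. Dedenu preserves s here (none of its changes turn any other segment into s), so the proto-segment is *s.
Position 6: Gakulish has o, Dedenu has u. Gakulish preserves o here (none of its changes turn any other segment into o), so the proto-segment is *o.
Verify the candidate proto-form against each daughter:
Gakulish: *risogo > rirogo > riroho  (by rhotacism, intervocalic lenition)
Dedenu: *risogo
  risogo (rule 1 does not apply)
  risogo → risugu   [vowel merger]
  risugu → risuyu   [unconditioned shift]
  giving Dedenu risuyu.
No other proto-form is consistent with every reflex, so the reconstruction is *risogo.

*risogo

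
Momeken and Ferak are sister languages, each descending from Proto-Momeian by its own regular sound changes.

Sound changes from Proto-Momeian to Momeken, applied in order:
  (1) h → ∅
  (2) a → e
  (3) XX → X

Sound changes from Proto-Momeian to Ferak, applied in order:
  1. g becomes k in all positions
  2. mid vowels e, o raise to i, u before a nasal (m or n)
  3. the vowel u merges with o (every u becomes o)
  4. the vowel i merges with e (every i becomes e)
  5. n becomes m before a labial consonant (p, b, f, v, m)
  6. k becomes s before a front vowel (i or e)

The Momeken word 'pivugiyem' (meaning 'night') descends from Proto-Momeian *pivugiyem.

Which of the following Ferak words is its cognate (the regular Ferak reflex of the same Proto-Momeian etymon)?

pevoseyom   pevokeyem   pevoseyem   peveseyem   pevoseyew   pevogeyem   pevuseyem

pevoseyem

Ferak: start from *pivugiyem.
  rule 1 (unconditioned shift): pivugiyem → pivukiyem
  rule 2 (pre-nasal raising): pivukiyem → pivukiyim
  rule 3 (vowel merger): pivukiyim → pivokiyim
  rule 4 (vowel merger): pivokiyim → pevokeyem
  rule 5: no change — pevokeyem
  rule 6 (palatalisation): pevokeyem → pevoseyem
  ⇒ Ferak pevoseyem
The other candidates each miss or misapply at least one Ferak change.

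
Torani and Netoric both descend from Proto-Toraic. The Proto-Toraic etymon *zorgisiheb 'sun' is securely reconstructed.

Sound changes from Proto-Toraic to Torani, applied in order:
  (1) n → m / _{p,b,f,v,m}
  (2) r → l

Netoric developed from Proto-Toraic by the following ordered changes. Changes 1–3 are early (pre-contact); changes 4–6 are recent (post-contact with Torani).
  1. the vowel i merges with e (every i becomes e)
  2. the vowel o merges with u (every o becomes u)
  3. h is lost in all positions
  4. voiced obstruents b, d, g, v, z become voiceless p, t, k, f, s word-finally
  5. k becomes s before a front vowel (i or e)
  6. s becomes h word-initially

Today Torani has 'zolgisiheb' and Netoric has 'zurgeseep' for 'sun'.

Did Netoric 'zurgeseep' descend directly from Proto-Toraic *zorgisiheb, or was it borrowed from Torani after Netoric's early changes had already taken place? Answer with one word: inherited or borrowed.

inherited

If inherited, *zorgisiheb would pass through all of Netoric's changes:
Netoric: start from *zorgisiheb.
  rule 1 (vowel merger): zorgisiheb → zorgeseheb
  rule 2 (vowel merger): zorgeseheb → zurgeseheb
  rule 3 (h-loss): zurgeseheb → zurgeseeb
  rule 4 (final devoicing): zurgeseeb → zurgeseep
  rule 5: no change — zurgeseep
  rule 6: no change — zurgeseep
  ⇒ Netoric zurgeseep
If borrowed from Torani 'zolgisiheb' after the early changes, it would undergo only the recent ones:
  rule 4 (final devoicing): zolgisiheb → zolgisihep
  rule 5 (palatalisation): no change (zolgisihep)
  rule 6 (debuccalisation): no change (zolgisihep)
  ⇒ as a loan: zolgisihep
Netoric 'zurgeseep' matches the inherited outcome exactly, so it is an inherited cognate, not a loan.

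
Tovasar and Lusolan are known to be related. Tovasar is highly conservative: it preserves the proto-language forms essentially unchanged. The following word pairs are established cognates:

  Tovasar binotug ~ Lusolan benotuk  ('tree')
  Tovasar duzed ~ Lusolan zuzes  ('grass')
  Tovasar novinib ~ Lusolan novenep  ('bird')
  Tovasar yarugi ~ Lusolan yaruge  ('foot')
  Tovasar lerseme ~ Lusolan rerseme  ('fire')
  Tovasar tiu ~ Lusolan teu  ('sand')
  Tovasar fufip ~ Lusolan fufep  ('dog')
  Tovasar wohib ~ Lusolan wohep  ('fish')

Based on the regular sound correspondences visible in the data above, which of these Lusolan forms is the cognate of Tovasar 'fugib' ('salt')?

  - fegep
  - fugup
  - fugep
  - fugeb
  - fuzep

novinib ~ novenep, wohib ~ wohep — Tovasar i corresponds to Lusolan e after a consonant, before a labial obstruent.
novinib ~ novenep, wohib ~ wohep — Tovasar b corresponds to Lusolan p word-finally.
Applying these to Tovasar 'fugib':
  fugib → fugeb   (i→e after a consonant, before a labial obstruent)
  fugeb → fugep   (b→p word-finally)
So the Lusolan cognate is 'fugep'.

fugep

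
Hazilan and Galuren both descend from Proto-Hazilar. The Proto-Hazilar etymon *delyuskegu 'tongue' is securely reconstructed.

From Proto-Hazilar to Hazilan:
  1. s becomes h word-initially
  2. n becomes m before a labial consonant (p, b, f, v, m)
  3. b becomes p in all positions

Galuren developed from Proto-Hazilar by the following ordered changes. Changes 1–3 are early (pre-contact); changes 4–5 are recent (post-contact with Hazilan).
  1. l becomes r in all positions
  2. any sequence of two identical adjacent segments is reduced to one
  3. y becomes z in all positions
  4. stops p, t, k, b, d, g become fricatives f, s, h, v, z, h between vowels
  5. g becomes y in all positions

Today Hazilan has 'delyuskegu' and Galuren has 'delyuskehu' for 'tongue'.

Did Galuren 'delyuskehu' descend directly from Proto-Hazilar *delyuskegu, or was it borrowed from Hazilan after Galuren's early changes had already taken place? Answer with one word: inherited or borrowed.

borrowed

If inherited, *delyuskegu would pass through all of Galuren's changes:
Galuren: *delyuskegu
  delyuskegu → deryuskegu   [unconditioned shift]
  deryuskegu (rule 2 does not apply)
  deryuskegu → derzuskegu   [unconditioned shift]
  derzuskegu → derzuskehu   [intervocalic lenition]
  derzuskehu (rule 5 does not apply)
  giving Galuren derzuskehu.
If borrowed from Hazilan 'delyuskegu' after the early changes, it would undergo only the recent ones:
  rule 4 (intervocalic lenition): delyuskegu → delyuskehu
  rule 5 (unconditioned shift): no change (delyuskehu)
  ⇒ as a loan: delyuskehu
Galuren 'delyuskehu' matches the loan outcome 'delyuskehu', not the inherited 'derzuskehu' — it skipped the early Galuren changes, so it was borrowed from Hazilan.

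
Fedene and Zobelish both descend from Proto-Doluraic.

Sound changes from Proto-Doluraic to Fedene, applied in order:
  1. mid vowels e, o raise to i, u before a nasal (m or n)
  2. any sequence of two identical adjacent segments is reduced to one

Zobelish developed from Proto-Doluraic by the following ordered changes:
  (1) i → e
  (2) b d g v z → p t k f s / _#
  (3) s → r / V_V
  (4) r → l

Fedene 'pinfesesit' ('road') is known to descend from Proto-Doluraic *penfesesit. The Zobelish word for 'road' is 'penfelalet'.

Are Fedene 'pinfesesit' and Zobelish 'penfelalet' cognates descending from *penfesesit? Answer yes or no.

Derive the expected Zobelish reflex of *penfesesit:
Zobelish: *penfesesit
  penfesesit → penfeseset   [vowel merger]
  penfeseset (rule 2 does not apply)
  penfeseset → penfereret   [rhotacism]
  penfereret → penfelelet   [unconditioned shift]
  giving Zobelish penfelelet.
The regular Zobelish reflex would be 'penfelelet', but the attested form is 'penfelalet'. The correspondence is irregular, so they are not cognates (the Zobelish form has a different source).

no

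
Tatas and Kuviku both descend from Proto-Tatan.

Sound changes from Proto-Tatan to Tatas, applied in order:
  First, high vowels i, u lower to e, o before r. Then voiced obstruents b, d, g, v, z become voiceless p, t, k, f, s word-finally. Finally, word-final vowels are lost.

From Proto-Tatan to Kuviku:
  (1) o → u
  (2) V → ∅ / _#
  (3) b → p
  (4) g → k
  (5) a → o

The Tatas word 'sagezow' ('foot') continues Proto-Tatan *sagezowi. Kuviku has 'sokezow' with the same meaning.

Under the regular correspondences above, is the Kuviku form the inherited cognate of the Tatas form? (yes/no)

Derive the expected Kuviku reflex of *sagezowi:
Kuviku: *sagezowi
  sagezowi → sagezuwi   [vowel merger]
  sagezuwi → sagezuw   [apocope]
  sagezuw (rule 3 does not apply)
  sagezuw → sakezuw   [unconditioned shift]
  sakezuw → sokezuw   [vowel merger]
  giving Kuviku sokezuw.
The regular Kuviku reflex would be 'sokezuw', but the attested form is 'sokezow'. The correspondence is irregular, so they are not cognates (the Kuviku form has a different source).

no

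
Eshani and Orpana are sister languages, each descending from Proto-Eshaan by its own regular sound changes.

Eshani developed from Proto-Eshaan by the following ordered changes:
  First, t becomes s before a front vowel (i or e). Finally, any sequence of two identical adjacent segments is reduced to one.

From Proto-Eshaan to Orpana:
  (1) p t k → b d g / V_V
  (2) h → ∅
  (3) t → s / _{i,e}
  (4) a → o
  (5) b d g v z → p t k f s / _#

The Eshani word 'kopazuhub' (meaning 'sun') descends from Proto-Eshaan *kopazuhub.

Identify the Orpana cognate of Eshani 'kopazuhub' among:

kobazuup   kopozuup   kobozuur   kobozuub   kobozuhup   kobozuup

kobozuup

Orpana: *kopazuhub
  kopazuhub → kobazuhub   [intervocalic voicing]
  kobazuhub → kobazuub   [h-loss]
  kobazuub (rule 3 does not apply)
  kobazuub → kobozuub   [vowel merger]
  kobozuub → kobozuup   [final devoicing]
  giving Orpana kobozuup.
Only 'kobozuup' matches the regular Orpana development of *kopazuhub.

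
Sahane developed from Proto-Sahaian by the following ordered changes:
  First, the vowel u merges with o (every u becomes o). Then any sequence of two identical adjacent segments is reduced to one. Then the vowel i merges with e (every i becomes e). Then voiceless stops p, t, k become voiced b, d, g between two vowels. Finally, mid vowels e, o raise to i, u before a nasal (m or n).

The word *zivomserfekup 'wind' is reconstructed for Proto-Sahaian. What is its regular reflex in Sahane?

Sahane: *zivomserfekup
  zivomserfekup → zivomserfekop   [vowel merger]
  zivomserfekop (rule 2 does not apply)
  zivomserfekop → zevomserfekop   [vowel merger]
  zevomserfekop → zevomserfegop   [intervocalic voicing]
  zevomserfegop → zevumserfegop   [pre-nasal raising]
  giving Sahane zevumserfegop.

zevumserfegop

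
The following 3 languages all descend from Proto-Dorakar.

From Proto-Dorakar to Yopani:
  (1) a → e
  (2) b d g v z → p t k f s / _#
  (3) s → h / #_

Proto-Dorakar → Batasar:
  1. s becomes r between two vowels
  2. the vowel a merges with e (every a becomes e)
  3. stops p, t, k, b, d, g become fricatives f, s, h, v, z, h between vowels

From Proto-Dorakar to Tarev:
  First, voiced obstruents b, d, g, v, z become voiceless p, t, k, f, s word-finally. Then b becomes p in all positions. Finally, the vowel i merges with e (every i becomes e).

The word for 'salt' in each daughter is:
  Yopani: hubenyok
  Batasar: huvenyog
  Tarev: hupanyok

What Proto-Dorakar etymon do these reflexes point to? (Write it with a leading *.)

Position 4: Yopani has e, Batasar has e, Tarev has a. Tarev preserves a here (none of its changes turn any other segment into a), so the proto-segment is *a.
Position 8: Yopani has k, Batasar has g, Tarev has k. Batasar preserves g here (none of its changes turn any other segment into g), so the proto-segment is *g.
This points to *hubanyog. Verify forward in each daughter:
Yopani: start from *hubanyog.
  rule 1 (vowel merger): hubanyog → hubenyog
  rule 2 (final devoicing): hubenyog → hubenyok
  rule 3: no change — hubenyok
  ⇒ Yopani hubenyok
Batasar: *hubanyog
  hubanyog (rule 1 does not apply)
  hubanyog → hubenyog   [vowel merger]
  hubenyog → huvenyog   [intervocalic lenition]
  giving Batasar huvenyog.
Tarev: *hubanyog > hubanyok > hupanyok  (by final devoicing, unconditioned shift)
Only *hubanyog yields all of Yopani hubenyok, Batasar huvenyog, Tarev hupanyok.

*hubanyog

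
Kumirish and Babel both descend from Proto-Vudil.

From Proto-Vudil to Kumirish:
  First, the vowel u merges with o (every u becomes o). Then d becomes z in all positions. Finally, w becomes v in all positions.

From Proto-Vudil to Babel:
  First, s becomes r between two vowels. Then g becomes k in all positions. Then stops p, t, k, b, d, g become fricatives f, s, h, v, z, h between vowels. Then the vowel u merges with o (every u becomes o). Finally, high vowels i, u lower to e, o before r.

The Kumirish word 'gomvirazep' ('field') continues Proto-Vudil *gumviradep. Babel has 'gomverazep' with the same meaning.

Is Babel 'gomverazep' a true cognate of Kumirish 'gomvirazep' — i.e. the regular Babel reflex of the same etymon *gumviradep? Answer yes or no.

Derive the expected Babel reflex of *gumviradep:
Babel: *gumviradep > kumviradep > kumvirazep > komvirazep > komverazep  (by unconditioned shift, intervocalic lenition, vowel merger, pre-rhotic lowering)
The regular Babel reflex would be 'komverazep', but the attested form is 'gomverazep'. The correspondence is irregular, so they are not cognates (the Babel form has a different source).

no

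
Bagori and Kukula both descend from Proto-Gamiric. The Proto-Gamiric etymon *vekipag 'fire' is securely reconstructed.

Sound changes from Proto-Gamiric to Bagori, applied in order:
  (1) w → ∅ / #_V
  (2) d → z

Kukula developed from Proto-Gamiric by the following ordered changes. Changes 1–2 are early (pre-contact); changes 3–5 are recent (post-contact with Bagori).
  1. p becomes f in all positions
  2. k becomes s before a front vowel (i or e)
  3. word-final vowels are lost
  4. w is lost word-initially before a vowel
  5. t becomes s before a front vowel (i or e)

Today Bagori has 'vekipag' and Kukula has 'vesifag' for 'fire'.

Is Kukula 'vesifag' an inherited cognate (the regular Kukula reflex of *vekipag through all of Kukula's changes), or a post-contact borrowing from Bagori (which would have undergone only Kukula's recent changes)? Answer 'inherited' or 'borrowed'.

inherited

If inherited, *vekipag would pass through all of Kukula's changes:
Kukula: *vekipag > vekifag > vesifag  (by unconditioned shift, palatalisation)
If borrowed from Bagori 'vekipag' after the early changes, it would undergo only the recent ones:
  rule 3 (apocope): no change (vekipag)
  rule 4 (glide loss): no change (vekipag)
  rule 5 (palatalisation): no change (vekipag)
  ⇒ as a loan: vekipag
Kukula 'vesifag' matches the inherited outcome exactly, so it is an inherited cognate, not a loan.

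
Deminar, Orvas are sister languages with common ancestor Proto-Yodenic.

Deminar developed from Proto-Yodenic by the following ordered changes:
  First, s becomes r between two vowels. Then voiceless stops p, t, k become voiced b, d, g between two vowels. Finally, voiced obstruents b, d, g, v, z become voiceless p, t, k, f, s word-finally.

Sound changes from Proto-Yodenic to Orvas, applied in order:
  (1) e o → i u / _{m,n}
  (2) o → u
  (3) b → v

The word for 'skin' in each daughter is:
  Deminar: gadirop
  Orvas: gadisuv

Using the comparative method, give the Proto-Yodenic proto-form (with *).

*gadisob

Position 7: Deminar has p, Orvas has v. Taking the neighbouring segments as reconstructed: Deminar p could go back to *p or *b; Orvas v could go back to *b or *v — the one source consistent with every daughter is *b.
Position 5: Deminar has r, Orvas has s. Orvas preserves s here (none of its changes turn any other segment into s), so the proto-segment is *s.
Position 6: Deminar has o, Orvas has u. Deminar preserves o here (none of its changes turn any other segment into o), so the proto-segment is *o.
Continuing position by position gives *gadisob; check it forward:
Deminar: *gadisob
  gadisob → gadirob   [rhotacism]
  gadirob (rule 2 does not apply)
  gadirob → gadirop   [final devoicing]
  giving Deminar gadirop.
Orvas: start from *gadisob.
  rule 1: no change — gadisob
  rule 2 (vowel merger): gadisob → gadisub
  rule 3 (unconditioned shift): gadisub → gadisuv
  ⇒ Orvas gadisuv
No other proto-form is consistent with every reflex, so the reconstruction is *gadisob.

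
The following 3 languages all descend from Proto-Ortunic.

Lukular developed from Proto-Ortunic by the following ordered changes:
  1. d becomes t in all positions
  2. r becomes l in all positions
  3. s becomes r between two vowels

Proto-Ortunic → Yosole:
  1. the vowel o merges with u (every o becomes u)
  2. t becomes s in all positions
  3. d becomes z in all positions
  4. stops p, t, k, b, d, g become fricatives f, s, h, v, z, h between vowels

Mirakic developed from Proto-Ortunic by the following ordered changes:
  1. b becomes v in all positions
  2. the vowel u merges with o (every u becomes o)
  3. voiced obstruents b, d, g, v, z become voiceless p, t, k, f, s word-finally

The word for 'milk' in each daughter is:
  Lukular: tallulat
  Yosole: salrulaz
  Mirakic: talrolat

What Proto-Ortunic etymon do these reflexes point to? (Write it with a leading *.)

*talrulad

Position 4: Lukular has l, Yosole has r, Mirakic has r. Yosole preserves r here (none of its changes turn any other segment into r), so the proto-segment is *r.
Position 5: Lukular has u, Yosole has u, Mirakic has o. Lukular preserves u here (none of its changes turn any other segment into u), so the proto-segment is *u.
Verify the candidate proto-form against each daughter:
Lukular: *talrulad
  talrulad → talrulat   [unconditioned shift]
  talrulat → tallulat   [unconditioned shift]
  tallulat (rule 3 does not apply)
  giving Lukular tallulat.
Yosole: *talrulad > salrulad > salrulaz  (by unconditioned shift, unconditioned shift)
Mirakic: *talrulad
  talrulad (rule 1 does not apply)
  talrulad → talrolad   [vowel merger]
  talrolad → talrolat   [final devoicing]
  giving Mirakic talrolat.
Only *talrulad yields all of Lukular tallulat, Yosole salrulaz, Mirakic talrolat.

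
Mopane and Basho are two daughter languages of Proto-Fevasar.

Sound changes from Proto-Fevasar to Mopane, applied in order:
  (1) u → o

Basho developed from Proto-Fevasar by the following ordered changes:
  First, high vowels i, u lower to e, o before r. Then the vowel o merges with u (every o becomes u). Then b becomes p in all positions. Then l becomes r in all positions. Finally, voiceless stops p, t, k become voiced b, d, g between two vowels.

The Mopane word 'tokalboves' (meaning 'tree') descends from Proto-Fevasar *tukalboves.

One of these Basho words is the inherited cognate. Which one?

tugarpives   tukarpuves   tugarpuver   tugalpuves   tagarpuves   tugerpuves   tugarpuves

Basho: start from *tukalboves.
  rule 1: no change — tukalboves
  rule 2 (vowel merger): tukalboves → tukalbuves
  rule 3 (unconditioned shift): tukalbuves → tukalpuves
  rule 4 (unconditioned shift): tukalpuves → tukarpuves
  rule 5 (intervocalic voicing): tukarpuves → tugarpuves
  ⇒ Basho tugarpuves

tugarpuves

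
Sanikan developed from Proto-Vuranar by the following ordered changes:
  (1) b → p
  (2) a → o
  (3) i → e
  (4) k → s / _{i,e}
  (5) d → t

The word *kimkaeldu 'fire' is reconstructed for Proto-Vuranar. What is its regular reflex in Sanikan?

semkoeltu

Sanikan: *kimkaeldu > kimkoeldu > kemkoeldu > semkoeldu > semkoeltu  (by vowel merger, vowel merger, palatalisation, unconditioned shift)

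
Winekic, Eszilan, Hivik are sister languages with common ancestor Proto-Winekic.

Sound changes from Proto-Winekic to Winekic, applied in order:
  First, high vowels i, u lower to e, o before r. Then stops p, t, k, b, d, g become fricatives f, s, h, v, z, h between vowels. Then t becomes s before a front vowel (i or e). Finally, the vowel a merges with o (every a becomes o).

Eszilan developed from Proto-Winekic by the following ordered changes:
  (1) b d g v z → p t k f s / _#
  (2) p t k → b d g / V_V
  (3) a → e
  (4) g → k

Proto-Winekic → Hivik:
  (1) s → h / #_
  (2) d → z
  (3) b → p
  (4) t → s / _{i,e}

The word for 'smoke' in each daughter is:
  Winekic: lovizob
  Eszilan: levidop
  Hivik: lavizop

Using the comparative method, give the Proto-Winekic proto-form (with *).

Position 7: Winekic has b, Eszilan has p, Hivik has p. Winekic preserves b here (none of its changes turn any other segment into b), so the proto-segment is *b.
Position 5: Winekic has z, Eszilan has d, Hivik has z. Taking the neighbouring segments as reconstructed: Winekic z could go back to *d or *z; Eszilan d could go back to *t or *d; Hivik z could go back to *d or *z — the one source consistent with every daughter is *d.
This points to *lavidob. Verify forward in each daughter:
Winekic: start from *lavidob.
  rule 1: no change — lavidob
  rule 2 (intervocalic lenition): lavidob → lavizob
  rule 3: no change — lavizob
  rule 4 (vowel merger): lavizob → lovizob
  ⇒ Winekic lovizob
Eszilan: start from *lavidob.
  rule 1 (final devoicing): lavidob → lavidop
  rule 2: no change — lavidop
  rule 3 (vowel merger): lavidop → levidop
  rule 4: no change — levidop
  ⇒ Eszilan levidop
Hivik: *lavidob
  lavidob (rule 1 does not apply)
  lavidob → lavizob   [unconditioned shift]
  lavizob → lavizop   [unconditioned shift]
  lavizop (rule 4 does not apply)
  giving Hivik lavizop.
Only *lavidob yields all of Winekic lovizob, Eszilan levidop, Hivik lavizop.

*lavidob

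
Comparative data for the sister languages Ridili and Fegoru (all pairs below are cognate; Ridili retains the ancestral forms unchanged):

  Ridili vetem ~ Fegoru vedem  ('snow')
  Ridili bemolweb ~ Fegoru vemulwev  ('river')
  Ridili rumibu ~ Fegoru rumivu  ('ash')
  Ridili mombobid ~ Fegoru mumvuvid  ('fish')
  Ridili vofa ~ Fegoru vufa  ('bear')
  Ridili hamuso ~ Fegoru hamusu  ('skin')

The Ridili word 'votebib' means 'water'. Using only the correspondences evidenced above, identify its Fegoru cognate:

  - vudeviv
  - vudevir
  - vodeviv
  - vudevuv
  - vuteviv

vudeviv

bemolweb ~ vemulwev — Ridili o corresponds to Fegoru u after a consonant, before a consonant other than r, m, n, p, b, f, v.
vetem ~ vedem — Ridili t corresponds to Fegoru d between vowels (before a front vowel).
mombobid ~ mumvuvid — Ridili b corresponds to Fegoru v between vowels (before a front vowel).
bemolweb ~ vemulwev — Ridili b corresponds to Fegoru v word-finally.
Applying these to Ridili 'votebib':
  votebib → vutebib   (o→u after a consonant, before a consonant other than r, m, n, p, b, f, v)
  vutebib → vudebib   (t→d between vowels (before a front vowel))
  vudebib → vudevib   (b→v between vowels (before a front vowel))
  vudevib → vudeviv   (b→v word-finally)
So the Fegoru cognate is 'vudeviv'.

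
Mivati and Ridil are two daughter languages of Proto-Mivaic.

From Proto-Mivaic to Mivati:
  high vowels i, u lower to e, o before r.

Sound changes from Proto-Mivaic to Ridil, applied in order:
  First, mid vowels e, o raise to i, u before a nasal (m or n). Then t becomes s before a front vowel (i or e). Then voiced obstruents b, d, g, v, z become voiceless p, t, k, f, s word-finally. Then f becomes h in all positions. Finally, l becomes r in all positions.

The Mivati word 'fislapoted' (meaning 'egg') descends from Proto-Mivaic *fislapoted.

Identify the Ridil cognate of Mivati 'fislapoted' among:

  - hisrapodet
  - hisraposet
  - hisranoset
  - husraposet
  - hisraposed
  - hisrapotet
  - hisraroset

Ridil: *fislapoted > fislaposed > fislaposet > hislaposet > hisraposet  (by palatalisation, final devoicing, unconditioned shift, unconditioned shift)
Only 'hisraposet' matches the regular Ridil development of *fislapoted.

hisraposet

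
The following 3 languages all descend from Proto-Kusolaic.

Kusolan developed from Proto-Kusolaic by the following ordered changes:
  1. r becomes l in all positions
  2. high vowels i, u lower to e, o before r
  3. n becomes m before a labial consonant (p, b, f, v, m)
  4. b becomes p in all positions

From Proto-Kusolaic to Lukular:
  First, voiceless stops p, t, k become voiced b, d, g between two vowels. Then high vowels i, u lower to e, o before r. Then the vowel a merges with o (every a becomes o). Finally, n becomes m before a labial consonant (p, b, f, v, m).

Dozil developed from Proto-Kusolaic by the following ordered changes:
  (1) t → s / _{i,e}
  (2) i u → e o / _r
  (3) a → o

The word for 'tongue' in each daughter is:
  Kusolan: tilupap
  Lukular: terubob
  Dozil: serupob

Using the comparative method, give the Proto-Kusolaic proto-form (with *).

*tirupab

Position 3: Kusolan has l, Lukular has r, Dozil has r. Lukular preserves r here (none of its changes turn any other segment into r), so the proto-segment is *r.
Position 1: Kusolan has t, Lukular has t, Dozil has s. Kusolan preserves t here (none of its changes turn any other segment into t), so the proto-segment is *t.
This points to *tirupab. Verify forward in each daughter:
Kusolan: *tirupab > tilupab > tilupap  (by unconditioned shift, unconditioned shift)
Lukular: start from *tirupab.
  rule 1 (intervocalic voicing): tirupab → tirubab
  rule 2 (pre-rhotic lowering): tirubab → terubab
  rule 3 (vowel merger): terubab → terubob
  rule 4: no change — terubob
  ⇒ Lukular terubob
Dozil: *tirupab > sirupab > serupab > serupob  (by palatalisation, pre-rhotic lowering, vowel merger)
*tirupab is the unique common source.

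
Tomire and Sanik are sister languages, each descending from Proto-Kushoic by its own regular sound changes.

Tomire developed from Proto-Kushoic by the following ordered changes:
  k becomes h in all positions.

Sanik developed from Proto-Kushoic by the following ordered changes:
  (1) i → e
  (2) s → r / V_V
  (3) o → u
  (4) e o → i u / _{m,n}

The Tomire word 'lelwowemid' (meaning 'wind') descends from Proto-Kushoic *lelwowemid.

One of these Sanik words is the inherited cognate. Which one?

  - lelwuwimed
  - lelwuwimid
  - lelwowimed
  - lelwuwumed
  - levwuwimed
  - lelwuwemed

lelwuwimed

Sanik: start from *lelwowemid.
  rule 1 (vowel merger): lelwowemid → lelwowemed
  rule 2: no change — lelwowemed
  rule 3 (vowel merger): lelwowemed → lelwuwemed
  rule 4 (pre-nasal raising): lelwuwemed → lelwuwimed
  ⇒ Sanik lelwuwimed
The other candidates each miss or misapply at least one Sanik change.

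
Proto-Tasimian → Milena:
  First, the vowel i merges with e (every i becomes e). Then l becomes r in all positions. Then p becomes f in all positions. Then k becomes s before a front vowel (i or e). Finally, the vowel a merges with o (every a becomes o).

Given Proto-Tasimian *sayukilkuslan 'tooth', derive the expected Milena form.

soyuserkusron

Milena: *sayukilkuslan > sayukelkuslan > sayukerkusran > sayuserkusran > soyuserkusron  (by vowel merger, unconditioned shift, palatalisation, vowel merger)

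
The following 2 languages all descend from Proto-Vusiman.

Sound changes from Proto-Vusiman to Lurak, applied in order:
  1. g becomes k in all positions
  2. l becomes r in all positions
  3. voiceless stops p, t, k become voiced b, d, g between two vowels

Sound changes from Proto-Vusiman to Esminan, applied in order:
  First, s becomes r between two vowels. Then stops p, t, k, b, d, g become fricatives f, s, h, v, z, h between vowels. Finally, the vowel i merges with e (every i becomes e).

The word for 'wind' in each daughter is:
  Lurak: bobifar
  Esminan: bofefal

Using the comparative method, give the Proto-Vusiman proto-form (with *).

Position 4: Lurak has i, Esminan has e. Lurak preserves i here (none of its changes turn any other segment into i), so the proto-segment is *i.
Position 7: Lurak has r, Esminan has l. Esminan preserves l here (none of its changes turn any other segment into l), so the proto-segment is *l.
Position 3: Lurak has b, Esminan has f. Taking the neighbouring segments as reconstructed: Lurak b could go back to *p or *b; Esminan f could go back to *p or *f — the one source consistent with every daughter is *p.
The remaining positions agree across the daughters. Check the candidate against every language:
Lurak: *bopifal
  bopifal (rule 1 does not apply)
  bopifal → bopifar   [unconditioned shift]
  bopifar → bobifar   [intervocalic voicing]
  giving Lurak bobifar.
Esminan: start from *bopifal.
  rule 1: no change — bopifal
  rule 2 (intervocalic lenition): bopifal → bofifal
  rule 3 (vowel merger): bofifal → bofefal
  ⇒ Esminan bofefal
*bopifal is the unique common source.

*bopifal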